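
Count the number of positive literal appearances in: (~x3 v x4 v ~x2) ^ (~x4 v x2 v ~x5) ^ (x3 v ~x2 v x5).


Scan each clause for unnegated literals.
Clause 1: 1 positive; Clause 2: 1 positive; Clause 3: 2 positive.
Total positive literal occurrences = 4.

4


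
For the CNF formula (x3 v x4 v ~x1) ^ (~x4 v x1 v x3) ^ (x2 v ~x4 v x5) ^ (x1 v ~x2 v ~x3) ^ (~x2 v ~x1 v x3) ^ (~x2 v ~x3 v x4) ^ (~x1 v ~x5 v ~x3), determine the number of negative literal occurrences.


Scan each clause for negated literals.
Clause 1: 1 negative; Clause 2: 1 negative; Clause 3: 1 negative; Clause 4: 2 negative; Clause 5: 2 negative; Clause 6: 2 negative; Clause 7: 3 negative.
Total negative literal occurrences = 12.

12


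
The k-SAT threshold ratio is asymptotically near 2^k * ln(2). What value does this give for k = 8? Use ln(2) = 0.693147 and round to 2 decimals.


Using the asymptotic formula: threshold ~ 2^k * ln(2).
2^8 = 256.
256 * 0.693147 = 177.45.

177.45


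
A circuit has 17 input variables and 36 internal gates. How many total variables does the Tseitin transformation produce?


The Tseitin transformation introduces one auxiliary variable per gate.
Total variables = inputs + gates = 17 + 36 = 53.

53


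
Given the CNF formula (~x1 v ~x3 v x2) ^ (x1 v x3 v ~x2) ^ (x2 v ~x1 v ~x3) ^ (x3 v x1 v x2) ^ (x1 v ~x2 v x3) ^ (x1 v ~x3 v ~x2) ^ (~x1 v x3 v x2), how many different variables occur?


Identify each distinct variable in the formula.
Variables found: x1, x2, x3.
Total distinct variables = 3.

3


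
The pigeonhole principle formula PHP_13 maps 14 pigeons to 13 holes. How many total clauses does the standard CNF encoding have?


The PHP encoding has two parts:
1) At-least-one-hole clauses: 14 (one per pigeon, each with 13 literals).
2) At-most-one-pigeon-per-hole clauses: 13 holes * C(14,2) = 13 * 91 = 1183.
Total clauses = 14 + 1183 = 1197.

1197


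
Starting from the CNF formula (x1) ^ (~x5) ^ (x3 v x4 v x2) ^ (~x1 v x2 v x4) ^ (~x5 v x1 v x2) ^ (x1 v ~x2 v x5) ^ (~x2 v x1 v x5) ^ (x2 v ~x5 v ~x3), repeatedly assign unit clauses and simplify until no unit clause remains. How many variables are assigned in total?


Unit propagation repeatedly assigns the literal in any unit clause, then simplifies.
Assignments in order: x1 = T, x5 = F.
No further unit clauses remain.
Total variables assigned = 2.

2


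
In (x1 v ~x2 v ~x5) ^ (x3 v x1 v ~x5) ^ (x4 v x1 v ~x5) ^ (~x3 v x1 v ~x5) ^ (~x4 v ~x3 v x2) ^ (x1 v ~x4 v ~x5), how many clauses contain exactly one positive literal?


A definite clause has exactly one positive literal.
Clause 1: 1 positive -> definite
Clause 2: 2 positive -> not definite
Clause 3: 2 positive -> not definite
Clause 4: 1 positive -> definite
Clause 5: 1 positive -> definite
Clause 6: 1 positive -> definite
Definite clause count = 4.

4


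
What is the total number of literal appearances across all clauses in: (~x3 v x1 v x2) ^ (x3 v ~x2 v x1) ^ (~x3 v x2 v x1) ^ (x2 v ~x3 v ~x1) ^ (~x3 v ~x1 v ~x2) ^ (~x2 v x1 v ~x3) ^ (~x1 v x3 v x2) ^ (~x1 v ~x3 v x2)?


Clause lengths: 3, 3, 3, 3, 3, 3, 3, 3.
Sum = 3 + 3 + 3 + 3 + 3 + 3 + 3 + 3 = 24.

24


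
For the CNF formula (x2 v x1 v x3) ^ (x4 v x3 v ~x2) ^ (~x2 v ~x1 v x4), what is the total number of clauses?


Each group enclosed in parentheses joined by ^ is one clause.
Counting the conjuncts: 3 clauses.

3


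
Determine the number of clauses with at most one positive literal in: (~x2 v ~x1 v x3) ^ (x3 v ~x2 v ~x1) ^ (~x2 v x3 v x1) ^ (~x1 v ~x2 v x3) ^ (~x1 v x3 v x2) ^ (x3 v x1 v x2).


A Horn clause has at most one positive literal.
Clause 1: 1 positive lit(s) -> Horn
Clause 2: 1 positive lit(s) -> Horn
Clause 3: 2 positive lit(s) -> not Horn
Clause 4: 1 positive lit(s) -> Horn
Clause 5: 2 positive lit(s) -> not Horn
Clause 6: 3 positive lit(s) -> not Horn
Total Horn clauses = 3.

3


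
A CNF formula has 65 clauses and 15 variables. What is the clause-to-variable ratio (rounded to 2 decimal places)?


Clause-to-variable ratio = clauses / variables.
65 / 15 = 4.33.

4.33


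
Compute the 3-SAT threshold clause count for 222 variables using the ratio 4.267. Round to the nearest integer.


The 3-SAT phase transition occurs at approximately 4.267 clauses per variable.
m = 4.267 * 222 = 947.274.
Rounded to nearest integer: 947.

947


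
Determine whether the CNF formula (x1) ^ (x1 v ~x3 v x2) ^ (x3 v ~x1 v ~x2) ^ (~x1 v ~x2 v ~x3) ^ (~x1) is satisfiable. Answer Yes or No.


Check all 8 possible truth assignments.
Number of satisfying assignments found: 0.
The formula is unsatisfiable.

No


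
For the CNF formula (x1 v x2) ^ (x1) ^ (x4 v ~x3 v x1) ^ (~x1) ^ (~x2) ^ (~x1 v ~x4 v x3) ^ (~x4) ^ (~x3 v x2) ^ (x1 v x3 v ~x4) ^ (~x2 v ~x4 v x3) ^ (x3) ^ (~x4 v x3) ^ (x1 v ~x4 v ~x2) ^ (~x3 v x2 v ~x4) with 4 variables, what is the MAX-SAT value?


Enumerate all 16 truth assignments.
For each, count how many of the 14 clauses are satisfied.
The formula is not fully satisfiable, so the maximum is below 14.
Maximum simultaneously satisfiable clauses = 12.

12


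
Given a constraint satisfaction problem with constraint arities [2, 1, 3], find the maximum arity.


The arities are: 2, 1, 3.
Scan for the maximum value.
Maximum arity = 3.

3


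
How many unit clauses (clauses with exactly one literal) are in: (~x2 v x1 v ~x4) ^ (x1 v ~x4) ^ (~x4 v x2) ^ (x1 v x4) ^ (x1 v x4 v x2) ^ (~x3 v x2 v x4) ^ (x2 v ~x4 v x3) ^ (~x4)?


A unit clause contains exactly one literal.
Unit clauses found: (~x4).
Count = 1.

1


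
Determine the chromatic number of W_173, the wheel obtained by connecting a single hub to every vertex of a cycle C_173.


W_173 consists of the cycle C_173 together with a hub vertex adjacent to every cycle vertex.
The cycle C_173 needs 3 colors (odd cycle -> 3).
The hub is adjacent to every cycle vertex, so it must receive a new color distinct from all of them.
Chromatic number = 3 + 1 = 4.

4


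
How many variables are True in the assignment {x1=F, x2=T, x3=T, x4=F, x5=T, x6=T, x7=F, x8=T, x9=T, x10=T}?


The weight is the number of variables assigned True.
True variables: x2, x3, x5, x6, x8, x9, x10.
Weight = 7.

7


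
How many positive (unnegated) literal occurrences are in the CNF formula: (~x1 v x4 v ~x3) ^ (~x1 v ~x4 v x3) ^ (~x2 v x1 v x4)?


Scan each clause for unnegated literals.
Clause 1: 1 positive; Clause 2: 1 positive; Clause 3: 2 positive.
Total positive literal occurrences = 4.

4


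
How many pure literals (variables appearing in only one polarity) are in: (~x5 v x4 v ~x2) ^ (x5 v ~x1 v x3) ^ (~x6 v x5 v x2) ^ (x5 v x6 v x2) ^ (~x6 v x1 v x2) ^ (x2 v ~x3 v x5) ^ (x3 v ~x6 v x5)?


A pure literal appears in only one polarity across all clauses.
Pure literals: x4 (positive only).
Count = 1.

1


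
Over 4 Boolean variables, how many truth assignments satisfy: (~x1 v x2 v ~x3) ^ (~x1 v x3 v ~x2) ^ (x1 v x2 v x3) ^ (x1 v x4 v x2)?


Enumerate all 16 truth assignments over 4 variables.
Test each against every clause.
Satisfying assignments found: 9.

9


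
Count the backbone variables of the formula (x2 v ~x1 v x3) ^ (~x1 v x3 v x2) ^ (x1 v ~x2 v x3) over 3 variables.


Find all satisfying assignments: 6 model(s).
Check which variables have the same value in every model.
No variable is fixed across all models.
Backbone size = 0.

0


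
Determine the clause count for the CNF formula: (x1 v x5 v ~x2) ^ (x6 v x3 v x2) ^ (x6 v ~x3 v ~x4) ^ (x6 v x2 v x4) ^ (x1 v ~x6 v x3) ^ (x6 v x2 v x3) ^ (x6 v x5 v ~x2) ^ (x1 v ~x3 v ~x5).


Each group enclosed in parentheses joined by ^ is one clause.
Counting the conjuncts: 8 clauses.

8


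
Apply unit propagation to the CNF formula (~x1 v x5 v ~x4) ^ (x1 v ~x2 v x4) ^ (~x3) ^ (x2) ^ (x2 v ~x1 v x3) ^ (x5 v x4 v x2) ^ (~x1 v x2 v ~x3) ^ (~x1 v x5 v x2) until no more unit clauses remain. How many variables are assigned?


Unit propagation repeatedly assigns the literal in any unit clause, then simplifies.
Assignments in order: x3 = F, x2 = T.
No further unit clauses remain.
Total variables assigned = 2.

2


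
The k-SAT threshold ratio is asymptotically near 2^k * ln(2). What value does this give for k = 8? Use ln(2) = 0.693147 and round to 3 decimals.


Using the asymptotic formula: threshold ~ 2^k * ln(2).
2^8 = 256.
256 * 0.693147 = 177.446.

177.446


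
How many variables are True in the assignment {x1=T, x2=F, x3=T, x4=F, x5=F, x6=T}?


The weight is the number of variables assigned True.
True variables: x1, x3, x6.
Weight = 3.

3


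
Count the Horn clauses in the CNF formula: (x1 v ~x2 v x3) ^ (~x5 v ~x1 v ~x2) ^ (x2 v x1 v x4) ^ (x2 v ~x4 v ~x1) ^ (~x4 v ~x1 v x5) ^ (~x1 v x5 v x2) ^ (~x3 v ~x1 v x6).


A Horn clause has at most one positive literal.
Clause 1: 2 positive lit(s) -> not Horn
Clause 2: 0 positive lit(s) -> Horn
Clause 3: 3 positive lit(s) -> not Horn
Clause 4: 1 positive lit(s) -> Horn
Clause 5: 1 positive lit(s) -> Horn
Clause 6: 2 positive lit(s) -> not Horn
Clause 7: 1 positive lit(s) -> Horn
Total Horn clauses = 4.

4


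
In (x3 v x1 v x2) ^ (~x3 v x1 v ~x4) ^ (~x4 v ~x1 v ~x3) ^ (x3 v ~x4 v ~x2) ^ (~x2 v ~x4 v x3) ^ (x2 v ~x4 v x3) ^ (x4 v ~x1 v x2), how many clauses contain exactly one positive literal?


A definite clause has exactly one positive literal.
Clause 1: 3 positive -> not definite
Clause 2: 1 positive -> definite
Clause 3: 0 positive -> not definite
Clause 4: 1 positive -> definite
Clause 5: 1 positive -> definite
Clause 6: 2 positive -> not definite
Clause 7: 2 positive -> not definite
Definite clause count = 3.

3


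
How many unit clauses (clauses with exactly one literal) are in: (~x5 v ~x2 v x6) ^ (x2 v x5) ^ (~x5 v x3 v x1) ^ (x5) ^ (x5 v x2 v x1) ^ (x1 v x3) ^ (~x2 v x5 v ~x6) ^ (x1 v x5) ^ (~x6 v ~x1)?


A unit clause contains exactly one literal.
Unit clauses found: (x5).
Count = 1.

1


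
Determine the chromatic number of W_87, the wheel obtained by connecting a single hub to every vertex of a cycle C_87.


W_87 consists of the cycle C_87 together with a hub vertex adjacent to every cycle vertex.
The cycle C_87 needs 3 colors (odd cycle -> 3).
The hub is adjacent to every cycle vertex, so it must receive a new color distinct from all of them.
Chromatic number = 3 + 1 = 4.

4


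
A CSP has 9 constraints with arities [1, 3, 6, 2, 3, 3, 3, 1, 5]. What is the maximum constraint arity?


The arities are: 1, 3, 6, 2, 3, 3, 3, 1, 5.
Scan for the maximum value.
Maximum arity = 6.

6


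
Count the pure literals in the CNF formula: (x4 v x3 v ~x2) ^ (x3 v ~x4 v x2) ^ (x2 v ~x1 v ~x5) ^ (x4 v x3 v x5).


A pure literal appears in only one polarity across all clauses.
Pure literals: x1 (negative only), x3 (positive only).
Count = 2.

2


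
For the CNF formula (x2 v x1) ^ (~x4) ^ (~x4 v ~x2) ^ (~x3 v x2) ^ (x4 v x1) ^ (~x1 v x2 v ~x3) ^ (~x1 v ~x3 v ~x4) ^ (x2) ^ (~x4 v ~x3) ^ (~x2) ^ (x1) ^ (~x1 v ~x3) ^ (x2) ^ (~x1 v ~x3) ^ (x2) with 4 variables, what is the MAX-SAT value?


Enumerate all 16 truth assignments.
For each, count how many of the 15 clauses are satisfied.
The formula is not fully satisfiable, so the maximum is below 15.
Maximum simultaneously satisfiable clauses = 14.

14


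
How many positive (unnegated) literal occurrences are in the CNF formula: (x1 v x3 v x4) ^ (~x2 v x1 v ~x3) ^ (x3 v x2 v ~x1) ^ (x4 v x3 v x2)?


Scan each clause for unnegated literals.
Clause 1: 3 positive; Clause 2: 1 positive; Clause 3: 2 positive; Clause 4: 3 positive.
Total positive literal occurrences = 9.

9


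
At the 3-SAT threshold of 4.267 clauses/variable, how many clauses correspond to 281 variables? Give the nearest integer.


The 3-SAT phase transition occurs at approximately 4.267 clauses per variable.
m = 4.267 * 281 = 1199.027.
Rounded to nearest integer: 1199.

1199


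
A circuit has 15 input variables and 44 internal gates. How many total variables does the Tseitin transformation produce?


The Tseitin transformation introduces one auxiliary variable per gate.
Total variables = inputs + gates = 15 + 44 = 59.

59


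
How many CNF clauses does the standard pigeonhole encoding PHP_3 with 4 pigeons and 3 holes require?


The PHP encoding has two parts:
1) At-least-one-hole clauses: 4 (one per pigeon, each with 3 literals).
2) At-most-one-pigeon-per-hole clauses: 3 holes * C(4,2) = 3 * 6 = 18.
Total clauses = 4 + 18 = 22.

22


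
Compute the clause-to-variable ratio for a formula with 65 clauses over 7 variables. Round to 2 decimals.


Clause-to-variable ratio = clauses / variables.
65 / 7 = 9.29.

9.29


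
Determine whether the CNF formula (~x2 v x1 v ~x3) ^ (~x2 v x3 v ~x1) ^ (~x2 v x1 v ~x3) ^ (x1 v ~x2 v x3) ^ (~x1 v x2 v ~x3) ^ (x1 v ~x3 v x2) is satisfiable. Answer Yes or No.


Check all 8 possible truth assignments.
Number of satisfying assignments found: 3.
The formula is satisfiable.

Yes


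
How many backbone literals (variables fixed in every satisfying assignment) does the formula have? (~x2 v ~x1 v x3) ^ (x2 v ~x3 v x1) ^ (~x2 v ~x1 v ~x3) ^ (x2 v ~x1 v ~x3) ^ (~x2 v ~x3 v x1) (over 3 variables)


Find all satisfying assignments: 3 model(s).
Check which variables have the same value in every model.
Fixed variables: x3=F.
Backbone size = 1.

1


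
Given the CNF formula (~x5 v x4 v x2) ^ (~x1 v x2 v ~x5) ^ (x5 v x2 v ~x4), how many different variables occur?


Identify each distinct variable in the formula.
Variables found: x1, x2, x4, x5.
Total distinct variables = 4.

4


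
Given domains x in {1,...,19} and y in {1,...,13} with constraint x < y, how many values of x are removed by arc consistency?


For the constraint x < y, x needs a supporting value in y's domain.
x can be at most 12 (one less than y's maximum).
Valid x values from domain: 12 out of 19.
Pruned = 19 - 12 = 7.

7


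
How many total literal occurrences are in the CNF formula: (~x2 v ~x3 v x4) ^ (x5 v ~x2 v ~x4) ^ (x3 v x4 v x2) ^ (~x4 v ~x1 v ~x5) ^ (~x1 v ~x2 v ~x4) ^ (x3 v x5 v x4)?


Clause lengths: 3, 3, 3, 3, 3, 3.
Sum = 3 + 3 + 3 + 3 + 3 + 3 = 18.

18


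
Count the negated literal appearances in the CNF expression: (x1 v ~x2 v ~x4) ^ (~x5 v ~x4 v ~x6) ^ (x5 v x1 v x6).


Scan each clause for negated literals.
Clause 1: 2 negative; Clause 2: 3 negative; Clause 3: 0 negative.
Total negative literal occurrences = 5.

5


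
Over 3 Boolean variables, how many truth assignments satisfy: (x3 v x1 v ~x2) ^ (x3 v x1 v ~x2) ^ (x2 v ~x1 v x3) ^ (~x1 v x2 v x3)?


Enumerate all 8 truth assignments over 3 variables.
Test each against every clause.
Satisfying assignments found: 6.

6


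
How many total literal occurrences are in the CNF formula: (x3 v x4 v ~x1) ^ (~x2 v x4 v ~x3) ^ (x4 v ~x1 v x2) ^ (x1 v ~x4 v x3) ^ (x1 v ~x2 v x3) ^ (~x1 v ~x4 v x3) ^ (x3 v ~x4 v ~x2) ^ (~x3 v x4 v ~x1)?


Clause lengths: 3, 3, 3, 3, 3, 3, 3, 3.
Sum = 3 + 3 + 3 + 3 + 3 + 3 + 3 + 3 = 24.

24


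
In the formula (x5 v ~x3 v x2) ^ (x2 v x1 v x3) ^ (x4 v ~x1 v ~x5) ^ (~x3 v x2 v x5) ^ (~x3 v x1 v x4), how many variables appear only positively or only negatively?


A pure literal appears in only one polarity across all clauses.
Pure literals: x2 (positive only), x4 (positive only).
Count = 2.

2


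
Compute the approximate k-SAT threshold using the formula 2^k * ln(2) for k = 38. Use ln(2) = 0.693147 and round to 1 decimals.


Using the asymptotic formula: threshold ~ 2^k * ln(2).
2^38 = 274877906944.
274877906944 * 0.693147 = 190530796564.5.

190530796564.5


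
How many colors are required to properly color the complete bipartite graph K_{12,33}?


K_{12,33} is bipartite by definition: the two parts are independent sets, with every edge crossing between them.
Color all vertices in one part with color 1 and all vertices in the other part with color 2.
Since the graph has at least one edge, one color does not suffice.
Chromatic number = 2.

2


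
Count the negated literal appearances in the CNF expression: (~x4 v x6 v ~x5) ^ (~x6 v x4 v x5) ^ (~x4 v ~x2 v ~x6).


Scan each clause for negated literals.
Clause 1: 2 negative; Clause 2: 1 negative; Clause 3: 3 negative.
Total negative literal occurrences = 6.

6


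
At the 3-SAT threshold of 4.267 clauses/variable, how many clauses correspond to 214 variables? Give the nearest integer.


The 3-SAT phase transition occurs at approximately 4.267 clauses per variable.
m = 4.267 * 214 = 913.138.
Rounded to nearest integer: 913.

913


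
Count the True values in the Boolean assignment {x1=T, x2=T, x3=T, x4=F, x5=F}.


The weight is the number of variables assigned True.
True variables: x1, x2, x3.
Weight = 3.

3


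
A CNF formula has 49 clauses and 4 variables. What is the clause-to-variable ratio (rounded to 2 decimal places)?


Clause-to-variable ratio = clauses / variables.
49 / 4 = 12.25.

12.25


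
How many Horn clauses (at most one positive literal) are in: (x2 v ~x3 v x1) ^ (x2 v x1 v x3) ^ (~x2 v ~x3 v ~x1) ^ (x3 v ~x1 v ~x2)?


A Horn clause has at most one positive literal.
Clause 1: 2 positive lit(s) -> not Horn
Clause 2: 3 positive lit(s) -> not Horn
Clause 3: 0 positive lit(s) -> Horn
Clause 4: 1 positive lit(s) -> Horn
Total Horn clauses = 2.

2


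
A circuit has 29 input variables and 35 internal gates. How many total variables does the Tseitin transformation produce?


The Tseitin transformation introduces one auxiliary variable per gate.
Total variables = inputs + gates = 29 + 35 = 64.

64


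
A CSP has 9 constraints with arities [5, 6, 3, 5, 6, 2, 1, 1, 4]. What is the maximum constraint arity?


The arities are: 5, 6, 3, 5, 6, 2, 1, 1, 4.
Scan for the maximum value.
Maximum arity = 6.

6


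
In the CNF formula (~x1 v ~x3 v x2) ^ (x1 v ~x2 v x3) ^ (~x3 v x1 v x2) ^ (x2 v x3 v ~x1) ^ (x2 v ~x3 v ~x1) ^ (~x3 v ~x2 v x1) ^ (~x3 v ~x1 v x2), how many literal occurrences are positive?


Scan each clause for unnegated literals.
Clause 1: 1 positive; Clause 2: 2 positive; Clause 3: 2 positive; Clause 4: 2 positive; Clause 5: 1 positive; Clause 6: 1 positive; Clause 7: 1 positive.
Total positive literal occurrences = 10.

10


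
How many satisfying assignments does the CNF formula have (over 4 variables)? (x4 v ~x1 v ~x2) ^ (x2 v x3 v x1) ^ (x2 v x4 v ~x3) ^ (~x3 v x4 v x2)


Enumerate all 16 truth assignments over 4 variables.
Test each against every clause.
Satisfying assignments found: 10.

10


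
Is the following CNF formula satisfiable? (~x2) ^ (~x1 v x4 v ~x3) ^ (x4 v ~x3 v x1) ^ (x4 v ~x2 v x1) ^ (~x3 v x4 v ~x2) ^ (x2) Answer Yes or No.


Check all 16 possible truth assignments.
Number of satisfying assignments found: 0.
The formula is unsatisfiable.

No


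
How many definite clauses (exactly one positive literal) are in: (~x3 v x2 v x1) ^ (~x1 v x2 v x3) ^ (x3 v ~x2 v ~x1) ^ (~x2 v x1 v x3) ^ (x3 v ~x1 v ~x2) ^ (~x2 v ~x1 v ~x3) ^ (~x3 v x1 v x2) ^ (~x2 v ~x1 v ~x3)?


A definite clause has exactly one positive literal.
Clause 1: 2 positive -> not definite
Clause 2: 2 positive -> not definite
Clause 3: 1 positive -> definite
Clause 4: 2 positive -> not definite
Clause 5: 1 positive -> definite
Clause 6: 0 positive -> not definite
Clause 7: 2 positive -> not definite
Clause 8: 0 positive -> not definite
Definite clause count = 2.

2


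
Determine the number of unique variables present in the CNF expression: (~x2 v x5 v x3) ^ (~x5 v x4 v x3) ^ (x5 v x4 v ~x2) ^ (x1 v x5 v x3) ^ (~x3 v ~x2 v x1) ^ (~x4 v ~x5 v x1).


Identify each distinct variable in the formula.
Variables found: x1, x2, x3, x4, x5.
Total distinct variables = 5.

5


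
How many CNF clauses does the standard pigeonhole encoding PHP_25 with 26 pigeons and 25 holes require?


The PHP encoding has two parts:
1) At-least-one-hole clauses: 26 (one per pigeon, each with 25 literals).
2) At-most-one-pigeon-per-hole clauses: 25 holes * C(26,2) = 25 * 325 = 8125.
Total clauses = 26 + 8125 = 8151.

8151


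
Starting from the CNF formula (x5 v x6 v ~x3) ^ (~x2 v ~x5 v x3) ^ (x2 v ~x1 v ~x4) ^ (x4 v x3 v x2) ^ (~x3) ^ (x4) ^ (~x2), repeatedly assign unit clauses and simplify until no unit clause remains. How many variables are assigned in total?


Unit propagation repeatedly assigns the literal in any unit clause, then simplifies.
Assignments in order: x3 = F, x4 = T, x2 = F, x1 = F.
No further unit clauses remain.
Total variables assigned = 4.

4


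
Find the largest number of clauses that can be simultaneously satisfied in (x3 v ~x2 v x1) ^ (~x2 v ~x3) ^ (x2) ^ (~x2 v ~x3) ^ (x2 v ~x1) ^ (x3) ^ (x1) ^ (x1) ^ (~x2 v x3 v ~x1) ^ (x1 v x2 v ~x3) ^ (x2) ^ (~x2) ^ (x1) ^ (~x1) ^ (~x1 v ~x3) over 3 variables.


Enumerate all 8 truth assignments.
For each, count how many of the 15 clauses are satisfied.
The formula is not fully satisfiable, so the maximum is below 15.
Maximum simultaneously satisfiable clauses = 11.

11


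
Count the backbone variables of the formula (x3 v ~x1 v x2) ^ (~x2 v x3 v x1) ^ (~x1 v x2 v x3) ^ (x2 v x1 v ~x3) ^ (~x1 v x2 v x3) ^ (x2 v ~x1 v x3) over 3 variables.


Find all satisfying assignments: 5 model(s).
Check which variables have the same value in every model.
No variable is fixed across all models.
Backbone size = 0.

0


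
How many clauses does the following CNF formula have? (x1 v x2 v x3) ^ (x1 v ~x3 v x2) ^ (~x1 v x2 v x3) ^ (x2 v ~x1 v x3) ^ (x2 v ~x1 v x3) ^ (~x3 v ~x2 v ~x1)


Each group enclosed in parentheses joined by ^ is one clause.
Counting the conjuncts: 6 clauses.

6


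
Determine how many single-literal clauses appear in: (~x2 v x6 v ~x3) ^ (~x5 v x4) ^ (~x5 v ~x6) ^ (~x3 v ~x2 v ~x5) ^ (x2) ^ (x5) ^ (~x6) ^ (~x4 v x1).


A unit clause contains exactly one literal.
Unit clauses found: (x2), (x5), (~x6).
Count = 3.

3


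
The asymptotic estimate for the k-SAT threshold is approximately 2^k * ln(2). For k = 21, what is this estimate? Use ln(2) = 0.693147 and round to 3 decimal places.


Using the asymptotic formula: threshold ~ 2^k * ln(2).
2^21 = 2097152.
2097152 * 0.693147 = 1453634.617.

1453634.617


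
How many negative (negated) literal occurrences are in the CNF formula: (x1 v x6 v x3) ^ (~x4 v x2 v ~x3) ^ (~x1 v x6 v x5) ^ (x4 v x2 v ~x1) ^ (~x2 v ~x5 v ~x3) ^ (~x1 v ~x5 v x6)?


Scan each clause for negated literals.
Clause 1: 0 negative; Clause 2: 2 negative; Clause 3: 1 negative; Clause 4: 1 negative; Clause 5: 3 negative; Clause 6: 2 negative.
Total negative literal occurrences = 9.

9


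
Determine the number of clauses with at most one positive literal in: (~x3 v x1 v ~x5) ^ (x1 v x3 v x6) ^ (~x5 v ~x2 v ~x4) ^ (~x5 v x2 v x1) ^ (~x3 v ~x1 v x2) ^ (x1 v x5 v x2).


A Horn clause has at most one positive literal.
Clause 1: 1 positive lit(s) -> Horn
Clause 2: 3 positive lit(s) -> not Horn
Clause 3: 0 positive lit(s) -> Horn
Clause 4: 2 positive lit(s) -> not Horn
Clause 5: 1 positive lit(s) -> Horn
Clause 6: 3 positive lit(s) -> not Horn
Total Horn clauses = 3.

3


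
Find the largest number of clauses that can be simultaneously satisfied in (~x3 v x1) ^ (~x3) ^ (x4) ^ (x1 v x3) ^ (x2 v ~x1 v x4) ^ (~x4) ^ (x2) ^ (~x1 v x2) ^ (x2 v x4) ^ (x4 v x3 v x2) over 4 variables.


Enumerate all 16 truth assignments.
For each, count how many of the 10 clauses are satisfied.
The formula is not fully satisfiable, so the maximum is below 10.
Maximum simultaneously satisfiable clauses = 9.

9


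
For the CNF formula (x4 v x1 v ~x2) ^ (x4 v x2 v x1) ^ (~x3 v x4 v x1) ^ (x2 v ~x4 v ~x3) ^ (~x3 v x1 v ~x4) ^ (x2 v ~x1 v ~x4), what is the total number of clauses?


Each group enclosed in parentheses joined by ^ is one clause.
Counting the conjuncts: 6 clauses.

6


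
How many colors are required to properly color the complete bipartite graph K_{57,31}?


K_{57,31} is bipartite by definition: the two parts are independent sets, with every edge crossing between them.
Color all vertices in one part with color 1 and all vertices in the other part with color 2.
Since the graph has at least one edge, one color does not suffice.
Chromatic number = 2.

2


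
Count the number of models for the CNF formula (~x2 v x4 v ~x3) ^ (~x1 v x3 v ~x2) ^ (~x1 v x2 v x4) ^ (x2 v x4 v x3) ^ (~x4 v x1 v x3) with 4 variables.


Enumerate all 16 truth assignments over 4 variables.
Test each against every clause.
Satisfying assignments found: 7.

7


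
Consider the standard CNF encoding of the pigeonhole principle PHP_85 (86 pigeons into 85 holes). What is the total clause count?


The PHP encoding has two parts:
1) At-least-one-hole clauses: 86 (one per pigeon, each with 85 literals).
2) At-most-one-pigeon-per-hole clauses: 85 holes * C(86,2) = 85 * 3655 = 310675.
Total clauses = 86 + 310675 = 310761.

310761


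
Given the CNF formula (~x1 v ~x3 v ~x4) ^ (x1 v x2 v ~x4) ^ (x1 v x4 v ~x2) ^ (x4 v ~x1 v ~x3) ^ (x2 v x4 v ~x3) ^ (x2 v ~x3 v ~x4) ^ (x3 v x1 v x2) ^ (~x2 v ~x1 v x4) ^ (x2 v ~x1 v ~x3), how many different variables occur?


Identify each distinct variable in the formula.
Variables found: x1, x2, x3, x4.
Total distinct variables = 4.

4


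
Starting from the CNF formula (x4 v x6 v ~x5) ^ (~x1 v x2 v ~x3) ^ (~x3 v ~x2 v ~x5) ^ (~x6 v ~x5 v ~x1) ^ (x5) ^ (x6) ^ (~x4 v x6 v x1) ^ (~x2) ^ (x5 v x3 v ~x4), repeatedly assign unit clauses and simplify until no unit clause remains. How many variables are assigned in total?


Unit propagation repeatedly assigns the literal in any unit clause, then simplifies.
Assignments in order: x5 = T, x6 = T, x1 = F, x2 = F.
No further unit clauses remain.
Total variables assigned = 4.

4


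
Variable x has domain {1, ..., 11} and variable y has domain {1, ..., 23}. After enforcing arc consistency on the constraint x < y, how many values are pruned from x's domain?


For the constraint x < y, x needs a supporting value in y's domain.
x can be at most 22 (one less than y's maximum).
Valid x values from domain: 11 out of 11.
Pruned = 11 - 11 = 0.

0


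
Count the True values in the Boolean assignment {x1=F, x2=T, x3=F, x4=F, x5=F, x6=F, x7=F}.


The weight is the number of variables assigned True.
True variables: x2.
Weight = 1.

1


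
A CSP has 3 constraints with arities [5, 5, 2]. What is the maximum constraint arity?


The arities are: 5, 5, 2.
Scan for the maximum value.
Maximum arity = 5.

5


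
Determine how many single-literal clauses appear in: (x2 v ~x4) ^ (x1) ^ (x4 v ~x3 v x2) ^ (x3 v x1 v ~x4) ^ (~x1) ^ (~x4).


A unit clause contains exactly one literal.
Unit clauses found: (x1), (~x1), (~x4).
Count = 3.

3


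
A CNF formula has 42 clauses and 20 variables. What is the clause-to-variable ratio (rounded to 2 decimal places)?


Clause-to-variable ratio = clauses / variables.
42 / 20 = 2.1.

2.1


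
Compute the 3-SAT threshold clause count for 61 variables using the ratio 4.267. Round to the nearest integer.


The 3-SAT phase transition occurs at approximately 4.267 clauses per variable.
m = 4.267 * 61 = 260.287.
Rounded to nearest integer: 260.

260


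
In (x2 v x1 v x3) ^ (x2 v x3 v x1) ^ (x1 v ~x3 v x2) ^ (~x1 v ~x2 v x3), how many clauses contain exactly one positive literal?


A definite clause has exactly one positive literal.
Clause 1: 3 positive -> not definite
Clause 2: 3 positive -> not definite
Clause 3: 2 positive -> not definite
Clause 4: 1 positive -> definite
Definite clause count = 1.

1


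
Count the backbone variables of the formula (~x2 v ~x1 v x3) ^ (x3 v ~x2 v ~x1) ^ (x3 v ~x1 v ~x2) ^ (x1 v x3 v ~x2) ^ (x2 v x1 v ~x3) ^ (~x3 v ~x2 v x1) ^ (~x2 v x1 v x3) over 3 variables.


Find all satisfying assignments: 4 model(s).
Check which variables have the same value in every model.
No variable is fixed across all models.
Backbone size = 0.

0


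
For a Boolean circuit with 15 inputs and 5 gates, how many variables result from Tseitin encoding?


The Tseitin transformation introduces one auxiliary variable per gate.
Total variables = inputs + gates = 15 + 5 = 20.

20


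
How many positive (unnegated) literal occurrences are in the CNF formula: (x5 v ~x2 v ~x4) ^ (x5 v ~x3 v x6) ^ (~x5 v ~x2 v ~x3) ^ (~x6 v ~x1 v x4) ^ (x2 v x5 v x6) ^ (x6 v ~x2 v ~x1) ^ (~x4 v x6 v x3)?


Scan each clause for unnegated literals.
Clause 1: 1 positive; Clause 2: 2 positive; Clause 3: 0 positive; Clause 4: 1 positive; Clause 5: 3 positive; Clause 6: 1 positive; Clause 7: 2 positive.
Total positive literal occurrences = 10.

10


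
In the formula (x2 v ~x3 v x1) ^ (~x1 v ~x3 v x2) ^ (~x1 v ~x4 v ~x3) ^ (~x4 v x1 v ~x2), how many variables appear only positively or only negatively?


A pure literal appears in only one polarity across all clauses.
Pure literals: x3 (negative only), x4 (negative only).
Count = 2.

2


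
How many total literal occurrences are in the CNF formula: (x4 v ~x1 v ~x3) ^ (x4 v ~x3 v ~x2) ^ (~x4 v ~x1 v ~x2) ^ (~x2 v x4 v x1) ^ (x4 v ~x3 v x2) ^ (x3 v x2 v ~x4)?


Clause lengths: 3, 3, 3, 3, 3, 3.
Sum = 3 + 3 + 3 + 3 + 3 + 3 = 18.

18


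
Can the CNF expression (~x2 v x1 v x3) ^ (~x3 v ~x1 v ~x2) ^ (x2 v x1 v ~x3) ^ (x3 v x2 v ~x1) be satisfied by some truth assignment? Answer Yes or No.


Check all 8 possible truth assignments.
Number of satisfying assignments found: 4.
The formula is satisfiable.

Yes


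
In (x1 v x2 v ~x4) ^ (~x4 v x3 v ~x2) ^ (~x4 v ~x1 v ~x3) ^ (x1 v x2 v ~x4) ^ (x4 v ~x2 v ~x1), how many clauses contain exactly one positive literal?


A definite clause has exactly one positive literal.
Clause 1: 2 positive -> not definite
Clause 2: 1 positive -> definite
Clause 3: 0 positive -> not definite
Clause 4: 2 positive -> not definite
Clause 5: 1 positive -> definite
Definite clause count = 2.

2


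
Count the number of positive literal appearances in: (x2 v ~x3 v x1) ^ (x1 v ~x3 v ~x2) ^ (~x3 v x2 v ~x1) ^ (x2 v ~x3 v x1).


Scan each clause for unnegated literals.
Clause 1: 2 positive; Clause 2: 1 positive; Clause 3: 1 positive; Clause 4: 2 positive.
Total positive literal occurrences = 6.

6


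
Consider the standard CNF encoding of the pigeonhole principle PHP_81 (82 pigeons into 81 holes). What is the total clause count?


The PHP encoding has two parts:
1) At-least-one-hole clauses: 82 (one per pigeon, each with 81 literals).
2) At-most-one-pigeon-per-hole clauses: 81 holes * C(82,2) = 81 * 3321 = 269001.
Total clauses = 82 + 269001 = 269083.

269083


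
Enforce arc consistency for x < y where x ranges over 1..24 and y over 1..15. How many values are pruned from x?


For the constraint x < y, x needs a supporting value in y's domain.
x can be at most 14 (one less than y's maximum).
Valid x values from domain: 14 out of 24.
Pruned = 24 - 14 = 10.

10


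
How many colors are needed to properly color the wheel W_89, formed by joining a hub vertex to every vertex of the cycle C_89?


W_89 consists of the cycle C_89 together with a hub vertex adjacent to every cycle vertex.
The cycle C_89 needs 3 colors (odd cycle -> 3).
The hub is adjacent to every cycle vertex, so it must receive a new color distinct from all of them.
Chromatic number = 3 + 1 = 4.

4


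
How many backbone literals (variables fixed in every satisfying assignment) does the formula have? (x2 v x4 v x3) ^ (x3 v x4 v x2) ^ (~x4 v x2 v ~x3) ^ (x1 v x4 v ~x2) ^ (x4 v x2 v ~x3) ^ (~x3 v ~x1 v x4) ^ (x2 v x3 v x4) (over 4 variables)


Find all satisfying assignments: 7 model(s).
Check which variables have the same value in every model.
No variable is fixed across all models.
Backbone size = 0.

0


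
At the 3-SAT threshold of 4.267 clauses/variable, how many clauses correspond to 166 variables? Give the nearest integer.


The 3-SAT phase transition occurs at approximately 4.267 clauses per variable.
m = 4.267 * 166 = 708.322.
Rounded to nearest integer: 708.

708


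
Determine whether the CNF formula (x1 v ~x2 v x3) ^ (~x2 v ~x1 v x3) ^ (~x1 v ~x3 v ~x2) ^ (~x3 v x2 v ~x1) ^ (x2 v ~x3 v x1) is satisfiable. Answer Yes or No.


Check all 8 possible truth assignments.
Number of satisfying assignments found: 3.
The formula is satisfiable.

Yes


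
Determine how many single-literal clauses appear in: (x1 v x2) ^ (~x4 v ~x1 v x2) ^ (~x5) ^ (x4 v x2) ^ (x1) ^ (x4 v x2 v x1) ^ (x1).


A unit clause contains exactly one literal.
Unit clauses found: (~x5), (x1), (x1).
Count = 3.

3


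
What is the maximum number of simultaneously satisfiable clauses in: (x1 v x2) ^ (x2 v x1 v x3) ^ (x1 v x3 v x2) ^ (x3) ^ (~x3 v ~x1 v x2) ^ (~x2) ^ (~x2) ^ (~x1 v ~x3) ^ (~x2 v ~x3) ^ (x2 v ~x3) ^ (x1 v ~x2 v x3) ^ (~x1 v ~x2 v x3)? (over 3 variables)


Enumerate all 8 truth assignments.
For each, count how many of the 12 clauses are satisfied.
The formula is not fully satisfiable, so the maximum is below 12.
Maximum simultaneously satisfiable clauses = 11.

11


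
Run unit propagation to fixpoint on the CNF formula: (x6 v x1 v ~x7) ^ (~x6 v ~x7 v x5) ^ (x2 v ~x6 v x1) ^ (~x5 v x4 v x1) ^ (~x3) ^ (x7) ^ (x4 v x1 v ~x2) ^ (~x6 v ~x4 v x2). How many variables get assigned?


Unit propagation repeatedly assigns the literal in any unit clause, then simplifies.
Assignments in order: x3 = F, x7 = T.
No further unit clauses remain.
Total variables assigned = 2.

2


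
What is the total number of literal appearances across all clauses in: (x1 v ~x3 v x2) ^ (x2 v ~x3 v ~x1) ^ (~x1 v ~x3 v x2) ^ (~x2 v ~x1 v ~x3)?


Clause lengths: 3, 3, 3, 3.
Sum = 3 + 3 + 3 + 3 = 12.

12


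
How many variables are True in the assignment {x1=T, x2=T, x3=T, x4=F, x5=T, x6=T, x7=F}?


The weight is the number of variables assigned True.
True variables: x1, x2, x3, x5, x6.
Weight = 5.

5


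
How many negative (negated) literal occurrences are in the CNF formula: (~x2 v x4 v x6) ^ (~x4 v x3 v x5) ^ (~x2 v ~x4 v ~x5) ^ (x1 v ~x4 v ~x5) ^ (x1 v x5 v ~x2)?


Scan each clause for negated literals.
Clause 1: 1 negative; Clause 2: 1 negative; Clause 3: 3 negative; Clause 4: 2 negative; Clause 5: 1 negative.
Total negative literal occurrences = 8.

8


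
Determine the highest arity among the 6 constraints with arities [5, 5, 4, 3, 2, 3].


The arities are: 5, 5, 4, 3, 2, 3.
Scan for the maximum value.
Maximum arity = 5.

5


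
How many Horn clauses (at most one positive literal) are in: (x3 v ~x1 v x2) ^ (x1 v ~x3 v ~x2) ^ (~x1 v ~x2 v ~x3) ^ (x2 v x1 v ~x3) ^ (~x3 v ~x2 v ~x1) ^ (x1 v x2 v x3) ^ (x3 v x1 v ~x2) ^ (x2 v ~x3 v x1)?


A Horn clause has at most one positive literal.
Clause 1: 2 positive lit(s) -> not Horn
Clause 2: 1 positive lit(s) -> Horn
Clause 3: 0 positive lit(s) -> Horn
Clause 4: 2 positive lit(s) -> not Horn
Clause 5: 0 positive lit(s) -> Horn
Clause 6: 3 positive lit(s) -> not Horn
Clause 7: 2 positive lit(s) -> not Horn
Clause 8: 2 positive lit(s) -> not Horn
Total Horn clauses = 3.

3


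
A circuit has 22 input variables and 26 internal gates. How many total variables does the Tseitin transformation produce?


The Tseitin transformation introduces one auxiliary variable per gate.
Total variables = inputs + gates = 22 + 26 = 48.

48


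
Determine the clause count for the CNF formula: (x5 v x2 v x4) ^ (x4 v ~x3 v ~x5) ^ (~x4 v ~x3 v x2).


Each group enclosed in parentheses joined by ^ is one clause.
Counting the conjuncts: 3 clauses.

3


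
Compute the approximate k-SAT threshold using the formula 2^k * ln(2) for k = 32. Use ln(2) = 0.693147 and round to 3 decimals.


Using the asymptotic formula: threshold ~ 2^k * ln(2).
2^32 = 4294967296.
4294967296 * 0.693147 = 2977043696.321.

2977043696.321


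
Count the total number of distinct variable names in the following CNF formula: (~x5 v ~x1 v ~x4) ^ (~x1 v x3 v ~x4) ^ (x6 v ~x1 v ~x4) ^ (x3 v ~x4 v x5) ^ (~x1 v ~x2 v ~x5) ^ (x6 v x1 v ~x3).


Identify each distinct variable in the formula.
Variables found: x1, x2, x3, x4, x5, x6.
Total distinct variables = 6.

6


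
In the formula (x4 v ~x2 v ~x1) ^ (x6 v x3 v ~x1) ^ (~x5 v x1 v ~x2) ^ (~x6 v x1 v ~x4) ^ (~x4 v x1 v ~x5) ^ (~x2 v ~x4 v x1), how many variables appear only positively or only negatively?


A pure literal appears in only one polarity across all clauses.
Pure literals: x2 (negative only), x3 (positive only), x5 (negative only).
Count = 3.

3


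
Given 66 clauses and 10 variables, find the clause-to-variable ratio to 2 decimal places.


Clause-to-variable ratio = clauses / variables.
66 / 10 = 6.6.

6.6


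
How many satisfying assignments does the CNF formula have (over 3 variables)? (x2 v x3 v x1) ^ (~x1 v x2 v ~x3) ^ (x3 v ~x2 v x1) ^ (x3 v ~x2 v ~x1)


Enumerate all 8 truth assignments over 3 variables.
Test each against every clause.
Satisfying assignments found: 4.

4


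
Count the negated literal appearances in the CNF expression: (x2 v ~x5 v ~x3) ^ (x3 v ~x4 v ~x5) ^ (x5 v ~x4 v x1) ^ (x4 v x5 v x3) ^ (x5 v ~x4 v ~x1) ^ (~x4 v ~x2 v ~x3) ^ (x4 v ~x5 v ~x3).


Scan each clause for negated literals.
Clause 1: 2 negative; Clause 2: 2 negative; Clause 3: 1 negative; Clause 4: 0 negative; Clause 5: 2 negative; Clause 6: 3 negative; Clause 7: 2 negative.
Total negative literal occurrences = 12.

12


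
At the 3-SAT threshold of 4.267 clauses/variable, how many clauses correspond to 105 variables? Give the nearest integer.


The 3-SAT phase transition occurs at approximately 4.267 clauses per variable.
m = 4.267 * 105 = 448.035.
Rounded to nearest integer: 448.

448


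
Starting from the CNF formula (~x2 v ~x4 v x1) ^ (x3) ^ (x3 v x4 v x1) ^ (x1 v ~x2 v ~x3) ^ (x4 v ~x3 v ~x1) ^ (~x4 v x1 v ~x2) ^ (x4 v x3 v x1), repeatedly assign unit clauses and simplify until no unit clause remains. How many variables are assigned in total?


Unit propagation repeatedly assigns the literal in any unit clause, then simplifies.
Assignments in order: x3 = T.
No further unit clauses remain.
Total variables assigned = 1.

1


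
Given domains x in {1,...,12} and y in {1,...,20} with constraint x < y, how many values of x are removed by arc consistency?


For the constraint x < y, x needs a supporting value in y's domain.
x can be at most 19 (one less than y's maximum).
Valid x values from domain: 12 out of 12.
Pruned = 12 - 12 = 0.

0


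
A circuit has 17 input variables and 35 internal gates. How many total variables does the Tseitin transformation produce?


The Tseitin transformation introduces one auxiliary variable per gate.
Total variables = inputs + gates = 17 + 35 = 52.

52


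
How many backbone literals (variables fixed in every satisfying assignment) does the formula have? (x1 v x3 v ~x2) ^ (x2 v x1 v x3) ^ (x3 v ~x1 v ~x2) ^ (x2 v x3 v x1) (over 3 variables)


Find all satisfying assignments: 5 model(s).
Check which variables have the same value in every model.
No variable is fixed across all models.
Backbone size = 0.

0


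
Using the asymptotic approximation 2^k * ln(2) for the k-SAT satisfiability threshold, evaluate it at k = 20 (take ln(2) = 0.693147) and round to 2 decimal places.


Using the asymptotic formula: threshold ~ 2^k * ln(2).
2^20 = 1048576.
1048576 * 0.693147 = 726817.31.

726817.31


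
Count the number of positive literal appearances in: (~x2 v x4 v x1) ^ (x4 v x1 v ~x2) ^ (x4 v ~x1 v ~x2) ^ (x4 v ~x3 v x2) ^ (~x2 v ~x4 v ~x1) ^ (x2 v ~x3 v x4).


Scan each clause for unnegated literals.
Clause 1: 2 positive; Clause 2: 2 positive; Clause 3: 1 positive; Clause 4: 2 positive; Clause 5: 0 positive; Clause 6: 2 positive.
Total positive literal occurrences = 9.

9


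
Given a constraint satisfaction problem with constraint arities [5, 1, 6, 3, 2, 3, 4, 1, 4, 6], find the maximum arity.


The arities are: 5, 1, 6, 3, 2, 3, 4, 1, 4, 6.
Scan for the maximum value.
Maximum arity = 6.

6


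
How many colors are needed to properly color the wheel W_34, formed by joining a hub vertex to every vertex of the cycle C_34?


W_34 consists of the cycle C_34 together with a hub vertex adjacent to every cycle vertex.
The cycle C_34 needs 2 colors (even cycle -> 2).
The hub is adjacent to every cycle vertex, so it must receive a new color distinct from all of them.
Chromatic number = 2 + 1 = 3.

3
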